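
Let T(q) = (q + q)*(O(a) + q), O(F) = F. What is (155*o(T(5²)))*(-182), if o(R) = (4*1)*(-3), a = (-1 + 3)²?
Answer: 338520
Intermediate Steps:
a = 4 (a = 2² = 4)
T(q) = 2*q*(4 + q) (T(q) = (q + q)*(4 + q) = (2*q)*(4 + q) = 2*q*(4 + q))
o(R) = -12 (o(R) = 4*(-3) = -12)
(155*o(T(5²)))*(-182) = (155*(-12))*(-182) = -1860*(-182) = 338520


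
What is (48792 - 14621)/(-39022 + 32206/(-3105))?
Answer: -106100955/121195516 ≈ -0.87545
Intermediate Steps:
(48792 - 14621)/(-39022 + 32206/(-3105)) = 34171/(-39022 + 32206*(-1/3105)) = 34171/(-39022 - 32206/3105) = 34171/(-121195516/3105) = 34171*(-3105/121195516) = -106100955/121195516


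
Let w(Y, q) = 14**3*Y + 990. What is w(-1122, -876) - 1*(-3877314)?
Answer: 799536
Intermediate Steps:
w(Y, q) = 990 + 2744*Y (w(Y, q) = 2744*Y + 990 = 990 + 2744*Y)
w(-1122, -876) - 1*(-3877314) = (990 + 2744*(-1122)) - 1*(-3877314) = (990 - 3078768) + 3877314 = -3077778 + 3877314 = 799536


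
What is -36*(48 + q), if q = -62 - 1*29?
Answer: 1548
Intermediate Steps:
q = -91 (q = -62 - 29 = -91)
-36*(48 + q) = -36*(48 - 91) = -36*(-43) = 1548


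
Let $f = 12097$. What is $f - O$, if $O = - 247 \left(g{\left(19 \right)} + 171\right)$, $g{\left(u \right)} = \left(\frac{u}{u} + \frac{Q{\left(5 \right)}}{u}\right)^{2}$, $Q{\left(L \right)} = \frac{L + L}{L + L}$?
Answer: $\frac{1037546}{19} \approx 54608.0$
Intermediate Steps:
$Q{\left(L \right)} = 1$ ($Q{\left(L \right)} = \frac{2 L}{2 L} = 2 L \frac{1}{2 L} = 1$)
$g{\left(u \right)} = \left(1 + \frac{1}{u}\right)^{2}$ ($g{\left(u \right)} = \left(\frac{u}{u} + 1 \frac{1}{u}\right)^{2} = \left(1 + \frac{1}{u}\right)^{2}$)
$O = - \frac{807703}{19}$ ($O = - 247 \left(\frac{\left(1 + 19\right)^{2}}{361} + 171\right) = - 247 \left(\frac{20^{2}}{361} + 171\right) = - 247 \left(\frac{1}{361} \cdot 400 + 171\right) = - 247 \left(\frac{400}{361} + 171\right) = \left(-247\right) \frac{62131}{361} = - \frac{807703}{19} \approx -42511.0$)
$f - O = 12097 - - \frac{807703}{19} = 12097 + \frac{807703}{19} = \frac{1037546}{19}$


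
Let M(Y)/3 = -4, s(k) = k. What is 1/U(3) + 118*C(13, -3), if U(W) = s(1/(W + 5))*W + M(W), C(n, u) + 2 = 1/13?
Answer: -274454/1209 ≈ -227.01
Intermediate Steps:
M(Y) = -12 (M(Y) = 3*(-4) = -12)
C(n, u) = -25/13 (C(n, u) = -2 + 1/13 = -25/13)
U(W) = -12 + W/(5 + W) (U(W) = W/(W + 5) - 12 = W/(5 + W) - 12 = -12 + W/(5 + W))
1/U(3) + 118*C(13, -3) = 1/((-60 - 11*3)/(5 + 3)) + 118*(-25/13) = 1/((-60 - 33)/8) - 2950/13 = 1/((1/8)*(-93)) - 2950/13 = 1/(-93/8) - 2950/13 = -8/93 - 2950/13 = -274454/1209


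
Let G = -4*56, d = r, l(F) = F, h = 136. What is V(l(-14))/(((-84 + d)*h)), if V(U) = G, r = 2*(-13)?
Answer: 14/935 ≈ 0.014973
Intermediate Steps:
r = -26
d = -26
G = -224
V(U) = -224
V(l(-14))/(((-84 + d)*h)) = -224*1/(136*(-84 - 26)) = -224/((-110*136)) = -224/(-14960) = -224*(-1/14960) = 14/935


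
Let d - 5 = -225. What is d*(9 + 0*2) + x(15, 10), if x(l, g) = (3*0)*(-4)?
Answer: -1980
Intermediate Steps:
d = -220 (d = 5 - 225 = -220)
x(l, g) = 0 (x(l, g) = 0*(-4) = 0)
d*(9 + 0*2) + x(15, 10) = -220*(9 + 0*2) + 0 = -220*(9 + 0) + 0 = -220*9 + 0 = -1980 + 0 = -1980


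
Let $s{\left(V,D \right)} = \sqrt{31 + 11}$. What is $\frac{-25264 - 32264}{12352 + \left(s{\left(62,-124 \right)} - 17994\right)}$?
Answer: $\frac{23183784}{2273723} + \frac{28764 \sqrt{42}}{15916061} \approx 10.208$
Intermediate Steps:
$s{\left(V,D \right)} = \sqrt{42}$
$\frac{-25264 - 32264}{12352 + \left(s{\left(62,-124 \right)} - 17994\right)} = \frac{-25264 - 32264}{12352 - \left(17994 - \sqrt{42}\right)} = - \frac{57528}{12352 - \left(17994 - \sqrt{42}\right)} = - \frac{57528}{-5642 + \sqrt{42}}$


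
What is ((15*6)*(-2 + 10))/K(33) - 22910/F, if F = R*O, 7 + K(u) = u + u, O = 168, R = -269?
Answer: 16944965/1333164 ≈ 12.710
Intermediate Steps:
K(u) = -7 + 2*u (K(u) = -7 + (u + u) = -7 + 2*u)
F = -45192 (F = -269*168 = -45192)
((15*6)*(-2 + 10))/K(33) - 22910/F = ((15*6)*(-2 + 10))/(-7 + 2*33) - 22910/(-45192) = (90*8)/(-7 + 66) - 22910*(-1/45192) = 720/59 + 11455/22596 = 16944965/1333164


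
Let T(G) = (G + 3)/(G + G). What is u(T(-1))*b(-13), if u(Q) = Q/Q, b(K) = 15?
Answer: 15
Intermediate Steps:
T(G) = (3 + G)/(2*G) (T(G) = (3 + G)/((2*G)) = (3 + G)*(1/(2*G)) = (3 + G)/(2*G))
u(Q) = 1
u(T(-1))*b(-13) = 1*15 = 15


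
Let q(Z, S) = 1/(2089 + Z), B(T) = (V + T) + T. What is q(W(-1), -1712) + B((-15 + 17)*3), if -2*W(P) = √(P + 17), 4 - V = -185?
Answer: 419488/2087 ≈ 201.00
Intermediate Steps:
V = 189 (V = 4 - 1*(-185) = 4 + 185 = 189)
W(P) = -√(17 + P)/2 (W(P) = -√(P + 17)/2 = -√(17 + P)/2)
B(T) = 189 + 2*T (B(T) = (189 + T) + T = 189 + 2*T)
q(W(-1), -1712) + B((-15 + 17)*3) = 1/(2089 - √(17 - 1)/2) + (189 + 2*((-15 + 17)*3)) = 1/(2089 - √16/2) + (189 + 2*(2*3)) = 1/(2089 - ½*4) + (189 + 2*6) = 1/(2089 - 2) + (189 + 12) = 1/2087 + 201 = 419488/2087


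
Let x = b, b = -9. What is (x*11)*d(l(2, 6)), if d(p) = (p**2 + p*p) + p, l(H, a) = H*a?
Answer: -29700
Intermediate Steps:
x = -9
d(p) = p + 2*p**2 (d(p) = (p**2 + p**2) + p = 2*p**2 + p = p + 2*p**2)
(x*11)*d(l(2, 6)) = (-9*11)*((2*6)*(1 + 2*(2*6))) = -1188*(1 + 2*12) = -1188*(1 + 24) = -1188*25 = -99*300 = -29700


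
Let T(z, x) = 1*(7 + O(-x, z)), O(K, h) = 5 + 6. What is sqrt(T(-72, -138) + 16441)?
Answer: sqrt(16459) ≈ 128.29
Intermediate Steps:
O(K, h) = 11
T(z, x) = 18 (T(z, x) = 1*(7 + 11) = 1*18 = 18)
sqrt(T(-72, -138) + 16441) = sqrt(18 + 16441) = sqrt(16459)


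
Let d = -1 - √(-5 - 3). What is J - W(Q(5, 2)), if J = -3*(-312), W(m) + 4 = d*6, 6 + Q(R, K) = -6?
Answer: 946 + 12*I*√2 ≈ 946.0 + 16.971*I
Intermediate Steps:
Q(R, K) = -12 (Q(R, K) = -6 - 6 = -12)
d = -1 - 2*I*√2 (d = -1 - √(-8) = -1 - 2*I*√2 ≈ -1.0 - 2.8284*I)
W(m) = -10 - 12*I*√2 (W(m) = -4 + (-1 - 2*I*√2)*6 = -4 + (-6 - 12*I*√2) = -10 - 12*I*√2)
J = 936
J - W(Q(5, 2)) = 936 - (-10 - 12*I*√2) = 936 + (10 + 12*I*√2) = 946 + 12*I*√2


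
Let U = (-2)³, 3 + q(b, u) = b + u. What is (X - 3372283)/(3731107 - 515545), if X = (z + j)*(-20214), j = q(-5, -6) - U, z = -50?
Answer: -2240299/3215562 ≈ -0.69670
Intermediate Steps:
q(b, u) = -3 + b + u (q(b, u) = -3 + (b + u) = -3 + b + u)
U = -8
j = -6 (j = (-3 - 5 - 6) - 1*(-8) = -14 + 8 = -6)
X = 1131984 (X = (-50 - 6)*(-20214) = -56*(-20214) = 1131984)
(X - 3372283)/(3731107 - 515545) = (1131984 - 3372283)/(3731107 - 515545) = -2240299/3215562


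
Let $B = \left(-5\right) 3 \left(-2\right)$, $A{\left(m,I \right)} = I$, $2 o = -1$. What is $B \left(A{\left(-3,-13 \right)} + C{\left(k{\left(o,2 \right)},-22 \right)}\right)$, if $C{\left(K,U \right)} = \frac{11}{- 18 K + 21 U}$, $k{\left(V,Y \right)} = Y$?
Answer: $- \frac{32425}{83} \approx -390.66$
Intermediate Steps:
$o = - \frac{1}{2}$ ($o = \frac{1}{2} \left(-1\right) = - \frac{1}{2} \approx -0.5$)
$B = 30$ ($B = \left(-15\right) \left(-2\right) = 30$)
$B \left(A{\left(-3,-13 \right)} + C{\left(k{\left(o,2 \right)},-22 \right)}\right) = 30 \left(-13 - \frac{11}{\left(-21\right) \left(-22\right) + 18 \cdot 2}\right) = 30 \left(-13 - \frac{11}{462 + 36}\right) = 30 \left(-13 - \frac{11}{498}\right) = 30 \left(- \frac{6485}{498}\right) = - \frac{32425}{83}$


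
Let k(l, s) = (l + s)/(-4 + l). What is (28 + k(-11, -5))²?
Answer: 190096/225 ≈ 844.87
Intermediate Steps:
k(l, s) = (l + s)/(-4 + l)
(28 + k(-11, -5))² = (28 + (-11 - 5)/(-4 - 11))² = (28 - 16/(-15))² = (28 - 1/15*(-16))² = (28 + 16/15)² = (436/15)² = 190096/225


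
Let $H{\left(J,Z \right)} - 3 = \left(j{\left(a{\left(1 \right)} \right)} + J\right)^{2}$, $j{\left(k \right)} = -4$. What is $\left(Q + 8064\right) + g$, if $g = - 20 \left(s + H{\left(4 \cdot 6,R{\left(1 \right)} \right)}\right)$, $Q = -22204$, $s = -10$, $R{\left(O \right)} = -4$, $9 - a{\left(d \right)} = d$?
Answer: $-22000$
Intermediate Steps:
$a{\left(d \right)} = 9 - d$
$H{\left(J,Z \right)} = 3 + \left(-4 + J\right)^{2}$
$g = -7860$ ($g = - 20 \left(-10 + \left(3 + \left(-4 + 4 \cdot 6\right)^{2}\right)\right) = - 20 \left(-10 + \left(3 + \left(-4 + 24\right)^{2}\right)\right) = - 20 \left(-10 + \left(3 + 20^{2}\right)\right) = - 20 \left(-10 + \left(3 + 400\right)\right) = - 20 \left(-10 + 403\right) = \left(-20\right) 393 = -7860$)
$\left(Q + 8064\right) + g = \left(-22204 + 8064\right) - 7860 = -14140 - 7860 = -22000$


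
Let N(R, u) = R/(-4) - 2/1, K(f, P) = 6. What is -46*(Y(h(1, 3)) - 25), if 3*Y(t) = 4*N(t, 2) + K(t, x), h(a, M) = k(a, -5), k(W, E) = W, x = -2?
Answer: 1196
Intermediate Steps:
h(a, M) = a
N(R, u) = -2 - R/4 (N(R, u) = R*(-1/4) - 2*1 = -R/4 - 2 = -2 - R/4)
Y(t) = -2/3 - t/3 (Y(t) = (4*(-2 - t/4) + 6)/3 = ((-8 - t) + 6)/3 = (-2 - t)/3 = -2/3 - t/3)
-46*(Y(h(1, 3)) - 25) = -46*((-2/3 - 1/3*1) - 25) = -46*((-2/3 - 1/3) - 25) = -46*(-1 - 25) = -46*(-26) = 1196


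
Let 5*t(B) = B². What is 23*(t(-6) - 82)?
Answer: -8602/5 ≈ -1720.4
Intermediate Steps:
t(B) = B²/5
23*(t(-6) - 82) = 23*((⅕)*(-6)² - 82) = 23*((⅕)*36 - 82) = 23*(36/5 - 82) = 23*(-374/5) = -8602/5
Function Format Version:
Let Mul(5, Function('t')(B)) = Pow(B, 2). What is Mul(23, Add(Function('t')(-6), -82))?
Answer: Rational(-8602, 5) ≈ -1720.4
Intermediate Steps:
Function('t')(B) = Mul(Rational(1, 5), Pow(B, 2))
Mul(23, Add(Function('t')(-6), -82)) = Mul(23, Add(Mul(Rational(1, 5), Pow(-6, 2)), -82)) = Mul(23, Add(Mul(Rational(1, 5), 36), -82)) = Mul(23, Add(Rational(36, 5), -82)) = Mul(23, Rational(-374, 5)) = Rational(-8602, 5)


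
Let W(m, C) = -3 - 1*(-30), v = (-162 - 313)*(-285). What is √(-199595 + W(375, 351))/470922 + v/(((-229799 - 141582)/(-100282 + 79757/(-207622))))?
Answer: 2818619747670375/77106865982 + 2*I*√12473/235461 ≈ 36555.0 + 0.00094863*I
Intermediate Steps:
v = 135375 (v = -475*(-285) = 135375)
W(m, C) = 27 (W(m, C) = -3 + 30 = 27)
√(-199595 + W(375, 351))/470922 + v/(((-229799 - 141582)/(-100282 + 79757/(-207622)))) = √(-199595 + 27)/470922 + 135375/(((-229799 - 141582)/(-100282 + 79757/(-207622)))) = √(-199568)*(1/470922) + 135375/((-371381/(-100282 + 79757*(-1/207622)))) = (4*I*√12473)*(1/470922) + 135375/((-371381/(-100282 - 79757/207622))) = 2*I*√12473/235461 + 135375/((-371381/(-20820829161/207622))) = 2*I*√12473/235461 + 135375/((-371381*(-207622/20820829161))) = 2*I*√12473/235461 + 135375/(77106865982/20820829161) = 2*I*√12473/235461 + 135375*(20820829161/77106865982) = 2*I*√12473/235461 + 2818619747670375/77106865982 = 2818619747670375/77106865982 + 2*I*√12473/235461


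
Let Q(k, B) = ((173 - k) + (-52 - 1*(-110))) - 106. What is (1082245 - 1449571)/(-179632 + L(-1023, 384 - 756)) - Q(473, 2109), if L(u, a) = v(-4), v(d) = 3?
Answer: 62878218/179629 ≈ 350.04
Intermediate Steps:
L(u, a) = 3
Q(k, B) = 125 - k (Q(k, B) = ((173 - k) + (-52 + 110)) - 106 = ((173 - k) + 58) - 106 = (231 - k) - 106 = 125 - k)
(1082245 - 1449571)/(-179632 + L(-1023, 384 - 756)) - Q(473, 2109) = (1082245 - 1449571)/(-179632 + 3) - (125 - 1*473) = -367326/(-179629) - (125 - 473) = -367326*(-1/179629) - 1*(-348) = 367326/179629 + 348 = 62878218/179629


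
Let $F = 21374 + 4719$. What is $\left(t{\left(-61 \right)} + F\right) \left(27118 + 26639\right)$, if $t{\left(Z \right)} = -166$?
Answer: $1393757739$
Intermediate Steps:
$F = 26093$
$\left(t{\left(-61 \right)} + F\right) \left(27118 + 26639\right) = \left(-166 + 26093\right) \left(27118 + 26639\right) = 25927 \cdot 53757 = 1393757739$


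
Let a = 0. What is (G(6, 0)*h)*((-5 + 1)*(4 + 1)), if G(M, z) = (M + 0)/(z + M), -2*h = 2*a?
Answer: 0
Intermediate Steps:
h = 0 (h = -0 = -1/2*0 = 0)
G(M, z) = M/(M + z)
(G(6, 0)*h)*((-5 + 1)*(4 + 1)) = ((6/(6 + 0))*0)*((-5 + 1)*(4 + 1)) = ((6/6)*0)*(-4*5) = ((6*(1/6))*0)*(-20) = (1*0)*(-20) = 0*(-20) = 0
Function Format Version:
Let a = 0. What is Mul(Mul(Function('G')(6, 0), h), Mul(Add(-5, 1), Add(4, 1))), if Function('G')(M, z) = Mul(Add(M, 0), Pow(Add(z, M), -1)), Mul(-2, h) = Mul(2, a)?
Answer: 0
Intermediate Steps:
h = 0 (h = Mul(Rational(-1, 2), Mul(2, 0)) = Mul(Rational(-1, 2), 0) = 0)
Function('G')(M, z) = Mul(M, Pow(Add(M, z), -1))
Mul(Mul(Function('G')(6, 0), h), Mul(Add(-5, 1), Add(4, 1))) = Mul(Mul(Mul(6, Pow(Add(6, 0), -1)), 0), Mul(Add(-5, 1), Add(4, 1))) = Mul(Mul(Mul(6, Pow(6, -1)), 0), Mul(-4, 5)) = Mul(Mul(Mul(6, Rational(1, 6)), 0), -20) = Mul(Mul(1, 0), -20) = Mul(0, -20) = 0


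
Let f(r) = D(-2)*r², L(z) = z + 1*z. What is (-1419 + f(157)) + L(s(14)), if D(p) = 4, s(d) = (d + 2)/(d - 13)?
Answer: 97209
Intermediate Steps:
s(d) = (2 + d)/(-13 + d)
L(z) = 2*z (L(z) = z + z = 2*z)
f(r) = 4*r²
(-1419 + f(157)) + L(s(14)) = (-1419 + 4*157²) + 2*((2 + 14)/(-13 + 14)) = (-1419 + 4*24649) + 2*(16/1) = (-1419 + 98596) + 2*(1*16) = 97177 + 2*16 = 97177 + 32 = 97209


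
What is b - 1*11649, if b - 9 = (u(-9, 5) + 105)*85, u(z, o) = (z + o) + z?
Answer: -3820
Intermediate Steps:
u(z, o) = o + 2*z (u(z, o) = (o + z) + z = o + 2*z)
b = 7829 (b = 9 + ((5 + 2*(-9)) + 105)*85 = 9 + ((5 - 18) + 105)*85 = 9 + (-13 + 105)*85 = 9 + 92*85 = 9 + 7820 = 7829)
b - 1*11649 = 7829 - 1*11649 = 7829 - 11649 = -3820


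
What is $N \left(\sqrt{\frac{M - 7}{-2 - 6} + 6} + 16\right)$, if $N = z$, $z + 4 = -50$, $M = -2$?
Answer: $-864 - \frac{27 \sqrt{114}}{2} \approx -1008.1$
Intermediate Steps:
$z = -54$ ($z = -4 - 50 = -54$)
$N = -54$
$N \left(\sqrt{\frac{M - 7}{-2 - 6} + 6} + 16\right) = - 54 \left(\sqrt{\frac{-2 - 7}{-2 - 6} + 6} + 16\right) = - 54 \left(\sqrt{- \frac{9}{-8} + 6} + 16\right) = - 54 \left(\sqrt{\left(-9\right) \left(- \frac{1}{8}\right) + 6} + 16\right) = - 54 \left(\sqrt{\frac{9}{8} + 6} + 16\right) = - 54 \left(\sqrt{\frac{57}{8}} + 16\right) = - 54 \left(\frac{\sqrt{114}}{4} + 16\right) = - 54 \left(16 + \frac{\sqrt{114}}{4}\right) = -864 - \frac{27 \sqrt{114}}{2}$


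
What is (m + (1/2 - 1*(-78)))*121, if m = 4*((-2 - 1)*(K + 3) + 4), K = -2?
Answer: 19965/2 ≈ 9982.5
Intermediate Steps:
m = 4 (m = 4*((-2 - 1)*(-2 + 3) + 4) = 4*(-3*1 + 4) = 4*(-3 + 4) = 4*1 = 4)
(m + (1/2 - 1*(-78)))*121 = (4 + (1/2 - 1*(-78)))*121 = (4 + (1/2 + 78))*121 = (4 + 157/2)*121 = (165/2)*121 = 19965/2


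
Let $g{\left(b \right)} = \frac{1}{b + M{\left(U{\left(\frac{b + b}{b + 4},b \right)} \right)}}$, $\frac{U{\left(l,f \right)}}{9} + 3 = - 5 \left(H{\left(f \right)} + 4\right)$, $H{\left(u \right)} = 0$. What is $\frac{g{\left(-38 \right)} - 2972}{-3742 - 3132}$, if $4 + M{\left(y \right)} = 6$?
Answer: $\frac{106993}{247464} \approx 0.43236$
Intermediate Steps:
$U{\left(l,f \right)} = -207$ ($U{\left(l,f \right)} = -27 + 9 \left(- 5 \left(0 + 4\right)\right) = -27 + 9 \left(\left(-5\right) 4\right) = -27 + 9 \left(-20\right) = -27 - 180 = -207$)
$M{\left(y \right)} = 2$ ($M{\left(y \right)} = -4 + 6 = 2$)
$g{\left(b \right)} = \frac{1}{2 + b}$ ($g{\left(b \right)} = \frac{1}{b + 2} = \frac{1}{2 + b}$)
$\frac{g{\left(-38 \right)} - 2972}{-3742 - 3132} = \frac{\frac{1}{2 - 38} - 2972}{-3742 - 3132} = \frac{\frac{1}{-36} - 2972}{-6874} = \left(- \frac{1}{36} - 2972\right) \left(- \frac{1}{6874}\right) = \left(- \frac{106993}{36}\right) \left(- \frac{1}{6874}\right) = \frac{106993}{247464}$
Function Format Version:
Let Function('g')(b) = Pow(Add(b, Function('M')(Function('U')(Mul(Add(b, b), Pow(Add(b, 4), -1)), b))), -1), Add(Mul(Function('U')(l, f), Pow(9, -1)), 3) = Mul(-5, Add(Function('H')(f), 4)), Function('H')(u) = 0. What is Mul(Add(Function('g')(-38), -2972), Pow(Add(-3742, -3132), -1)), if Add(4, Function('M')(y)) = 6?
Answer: Rational(106993, 247464) ≈ 0.43236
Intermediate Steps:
Function('U')(l, f) = -207 (Function('U')(l, f) = Add(-27, Mul(9, Mul(-5, Add(0, 4)))) = Add(-27, Mul(9, Mul(-5, 4))) = Add(-27, Mul(9, -20)) = Add(-27, -180) = -207)
Function('M')(y) = 2 (Function('M')(y) = Add(-4, 6) = 2)
Function('g')(b) = Pow(Add(2, b), -1) (Function('g')(b) = Pow(Add(b, 2), -1) = Pow(Add(2, b), -1))
Mul(Add(Function('g')(-38), -2972), Pow(Add(-3742, -3132), -1)) = Mul(Add(Pow(Add(2, -38), -1), -2972), Pow(Add(-3742, -3132), -1)) = Mul(Add(Pow(-36, -1), -2972), Pow(-6874, -1)) = Mul(Add(Rational(-1, 36), -2972), Rational(-1, 6874)) = Mul(Rational(-106993, 36), Rational(-1, 6874)) = Rational(106993, 247464)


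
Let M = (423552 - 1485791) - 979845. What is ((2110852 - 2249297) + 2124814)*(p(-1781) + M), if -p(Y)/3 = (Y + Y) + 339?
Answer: -4037126151135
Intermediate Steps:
M = -2042084 (M = -1062239 - 979845 = -2042084)
p(Y) = -1017 - 6*Y (p(Y) = -3*((Y + Y) + 339) = -3*(2*Y + 339) = -3*(339 + 2*Y) = -1017 - 6*Y)
((2110852 - 2249297) + 2124814)*(p(-1781) + M) = ((2110852 - 2249297) + 2124814)*((-1017 - 6*(-1781)) - 2042084) = (-138445 + 2124814)*((-1017 + 10686) - 2042084) = 1986369*(9669 - 2042084) = 1986369*(-2032415) = -4037126151135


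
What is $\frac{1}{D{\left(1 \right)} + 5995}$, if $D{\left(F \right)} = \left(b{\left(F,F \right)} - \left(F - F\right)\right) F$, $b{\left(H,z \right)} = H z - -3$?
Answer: $\frac{1}{5999} \approx 0.00016669$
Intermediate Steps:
$b{\left(H,z \right)} = 3 + H z$ ($b{\left(H,z \right)} = H z + 3 = 3 + H z$)
$D{\left(F \right)} = F \left(3 + F^{2}\right)$ ($D{\left(F \right)} = \left(\left(3 + F F\right) - \left(F - F\right)\right) F = \left(\left(3 + F^{2}\right) - 0\right) F = \left(\left(3 + F^{2}\right) + 0\right) F = \left(3 + F^{2}\right) F = F \left(3 + F^{2}\right)$)
$\frac{1}{D{\left(1 \right)} + 5995} = \frac{1}{1 \left(3 + 1^{2}\right) + 5995} = \frac{1}{1 \left(3 + 1\right) + 5995} = \frac{1}{1 \cdot 4 + 5995} = \frac{1}{4 + 5995} = \frac{1}{5999}$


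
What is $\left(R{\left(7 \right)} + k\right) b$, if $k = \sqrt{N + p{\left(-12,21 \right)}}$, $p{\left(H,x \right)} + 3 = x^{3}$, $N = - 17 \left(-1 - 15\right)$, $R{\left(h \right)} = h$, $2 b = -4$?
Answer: $-14 - 2 \sqrt{9530} \approx -209.24$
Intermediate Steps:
$b = -2$ ($b = \frac{1}{2} \left(-4\right) = -2$)
$N = 272$ ($N = \left(-17\right) \left(-16\right) = 272$)
$p{\left(H,x \right)} = -3 + x^{3}$
$k = \sqrt{9530}$ ($k = \sqrt{272 - \left(3 - 21^{3}\right)} = \sqrt{272 + \left(-3 + 9261\right)} = \sqrt{272 + 9258} = \sqrt{9530} \approx 97.622$)
$\left(R{\left(7 \right)} + k\right) b = \left(7 + \sqrt{9530}\right) \left(-2\right) = -14 - 2 \sqrt{9530}$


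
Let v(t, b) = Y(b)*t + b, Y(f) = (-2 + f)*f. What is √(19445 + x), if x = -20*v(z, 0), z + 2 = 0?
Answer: √19445 ≈ 139.45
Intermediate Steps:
z = -2 (z = -2 + 0 = -2)
Y(f) = f*(-2 + f)
v(t, b) = b + b*t*(-2 + b) (v(t, b) = (b*(-2 + b))*t + b = b*t*(-2 + b) + b = b + b*t*(-2 + b))
x = 0 (x = -0*(1 - 2*(-2 + 0)) = -0*(1 - 2*(-2)) = -0*(1 + 4) = -0*5 = -20*0 = 0)
√(19445 + x) = √(19445 + 0) = √19445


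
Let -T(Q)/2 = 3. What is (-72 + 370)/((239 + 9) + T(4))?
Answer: 149/121 ≈ 1.2314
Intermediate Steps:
T(Q) = -6 (T(Q) = -2*3 = -6)
(-72 + 370)/((239 + 9) + T(4)) = (-72 + 370)/((239 + 9) - 6) = 298/(248 - 6) = 298/242 = 298*(1/242) = 149/121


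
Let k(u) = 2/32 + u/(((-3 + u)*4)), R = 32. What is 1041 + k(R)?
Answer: 483181/464 ≈ 1041.3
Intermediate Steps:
k(u) = 1/16 + u/(-12 + 4*u) (k(u) = 2*(1/32) + u/(-12 + 4*u) = 1/16 + u/(-12 + 4*u))
1041 + k(R) = 1041 + (-3 + 5*32)/(16*(-3 + 32)) = 1041 + (1/16)*(-3 + 160)/29 = 1041 + (1/16)*(1/29)*157 = 1041 + 157/464 = 483181/464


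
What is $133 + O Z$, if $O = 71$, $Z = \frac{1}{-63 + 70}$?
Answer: $\frac{1002}{7} \approx 143.14$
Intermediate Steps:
$Z = \frac{1}{7} \approx 0.14286$
$133 + O Z = 133 + 71 \cdot \frac{1}{7} = 133 + \frac{71}{7} = \frac{1002}{7}$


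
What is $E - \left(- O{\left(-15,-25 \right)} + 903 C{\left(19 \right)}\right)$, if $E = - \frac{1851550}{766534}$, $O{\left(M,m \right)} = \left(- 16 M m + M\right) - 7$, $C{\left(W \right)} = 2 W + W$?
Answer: $- \frac{22036095406}{383267} \approx -57495.0$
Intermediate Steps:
$C{\left(W \right)} = 3 W$
$O{\left(M,m \right)} = -7 + M - 16 M m$ ($O{\left(M,m \right)} = \left(- 16 M m + M\right) - 7 = \left(M - 16 M m\right) - 7 = -7 + M - 16 M m$)
$E = - \frac{925775}{383267}$ ($E = \left(-1851550\right) \frac{1}{766534} = - \frac{925775}{383267} \approx -2.4155$)
$E - \left(- O{\left(-15,-25 \right)} + 903 C{\left(19 \right)}\right) = - \frac{925775}{383267} - \left(6022 + 903 \cdot 3 \cdot 19\right) = - \frac{925775}{383267} - 57493 = - \frac{22036095406}{383267}$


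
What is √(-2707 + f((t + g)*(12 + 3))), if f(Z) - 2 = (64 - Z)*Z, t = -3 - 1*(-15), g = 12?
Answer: 41*I*√65 ≈ 330.55*I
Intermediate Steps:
t = 12 (t = -3 + 15 = 12)
f(Z) = 2 + Z*(64 - Z) (f(Z) = 2 + (64 - Z)*Z = 2 + Z*(64 - Z))
√(-2707 + f((t + g)*(12 + 3))) = √(-2707 + (2 - ((12 + 12)*(12 + 3))² + 64*((12 + 12)*(12 + 3)))) = √(-2707 + (2 - (24*15)² + 64*(24*15))) = √(-2707 + (2 - 1*360² + 64*360)) = √(-2707 + (2 - 1*129600 + 23040)) = √(-2707 + (2 - 129600 + 23040)) = √(-2707 - 106558) = √(-109265) = 41*I*√65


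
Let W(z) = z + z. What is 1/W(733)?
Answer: 1/1466 ≈ 0.00068213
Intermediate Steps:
W(z) = 2*z
1/W(733) = 1/(2*733) = 1/1466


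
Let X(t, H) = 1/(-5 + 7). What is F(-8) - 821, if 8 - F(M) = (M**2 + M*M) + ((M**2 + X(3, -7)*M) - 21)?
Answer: -980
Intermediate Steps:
X(t, H) = 1/2
F(M) = 29 - 3*M**2 - M/2 (F(M) = 8 - ((M**2 + M*M) + ((M**2 + M/2) - 21)) = 8 - ((M**2 + M**2) + (-21 + M**2 + M/2)) = 8 - (2*M**2 + (-21 + M**2 + M/2)) = 8 - (-21 + M/2 + 3*M**2) = 8 + (21 - 3*M**2 - M/2) = 29 - 3*M**2 - M/2)
F(-8) - 821 = (29 - 3*(-8)**2 - 1/2*(-8)) - 821 = (29 - 3*64 + 4) - 821 = (29 - 192 + 4) - 821 = -159 - 821 = -980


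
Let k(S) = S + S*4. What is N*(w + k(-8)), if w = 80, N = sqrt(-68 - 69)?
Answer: 40*I*sqrt(137) ≈ 468.19*I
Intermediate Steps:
k(S) = 5*S (k(S) = S + 4*S = 5*S)
N = I*sqrt(137) (N = sqrt(-137) = I*sqrt(137) ≈ 11.705*I)
N*(w + k(-8)) = (I*sqrt(137))*(80 + 5*(-8)) = (I*sqrt(137))*(80 - 40) = (I*sqrt(137))*40 = 40*I*sqrt(137)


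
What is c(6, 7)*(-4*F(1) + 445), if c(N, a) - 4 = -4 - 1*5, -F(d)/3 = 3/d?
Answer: -2405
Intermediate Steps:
F(d) = -9/d
c(N, a) = -5 (c(N, a) = 4 + (-4 - 1*5) = 4 + (-4 - 5) = 4 - 9 = -5)
c(6, 7)*(-4*F(1) + 445) = -5*(-(-36)/1 + 445) = -5*(-(-36) + 445) = -5*(-4*(-9) + 445) = -5*(36 + 445) = -5*481 = -2405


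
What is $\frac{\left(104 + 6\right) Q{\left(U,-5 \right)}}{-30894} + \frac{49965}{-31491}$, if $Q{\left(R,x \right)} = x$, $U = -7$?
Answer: $- \frac{28264790}{18016351} \approx -1.5688$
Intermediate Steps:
$\frac{\left(104 + 6\right) Q{\left(U,-5 \right)}}{-30894} + \frac{49965}{-31491} = \frac{\left(104 + 6\right) \left(-5\right)}{-30894} + \frac{49965}{-31491} = 110 \left(-5\right) \left(- \frac{1}{30894}\right) + 49965 \left(- \frac{1}{31491}\right) = \left(-550\right) \left(- \frac{1}{30894}\right) - \frac{16655}{10497} = \frac{275}{15447} - \frac{16655}{10497} = - \frac{28264790}{18016351}$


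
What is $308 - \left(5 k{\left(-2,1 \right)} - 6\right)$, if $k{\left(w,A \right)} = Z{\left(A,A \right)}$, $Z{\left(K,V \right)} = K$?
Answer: $309$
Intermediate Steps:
$k{\left(w,A \right)} = A$
$308 - \left(5 k{\left(-2,1 \right)} - 6\right) = 308 - \left(5 \cdot 1 - 6\right) = 308 - \left(5 - 6\right) = 308 - -1 = 308 + 1 = 309$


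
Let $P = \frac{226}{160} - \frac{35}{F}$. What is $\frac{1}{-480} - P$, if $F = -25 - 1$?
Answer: $- \frac{17227}{6240} \approx -2.7607$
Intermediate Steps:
$F = -26$
$P = \frac{2869}{1040}$ ($P = \frac{226}{160} - \frac{35}{-26} = 226 \cdot \frac{1}{160} - - \frac{35}{26} = \frac{113}{80} + \frac{35}{26} = \frac{2869}{1040} \approx 2.7587$)
$\frac{1}{-480} - P = \frac{1}{-480} - \frac{2869}{1040} = - \frac{1}{480} - \frac{2869}{1040} = - \frac{17227}{6240}$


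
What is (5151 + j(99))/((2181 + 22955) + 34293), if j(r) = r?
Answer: 5250/59429 ≈ 0.088341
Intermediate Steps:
(5151 + j(99))/((2181 + 22955) + 34293) = (5151 + 99)/((2181 + 22955) + 34293) = 5250/(25136 + 34293) = 5250/59429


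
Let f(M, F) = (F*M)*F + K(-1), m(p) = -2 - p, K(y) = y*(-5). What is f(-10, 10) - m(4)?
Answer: -989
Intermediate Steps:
K(y) = -5*y
f(M, F) = 5 + M*F² (f(M, F) = (F*M)*F - 5*(-1) = M*F² + 5 = 5 + M*F²)
f(-10, 10) - m(4) = (5 - 10*10²) - (-2 - 1*4) = (5 - 10*100) - (-2 - 4) = (5 - 1000) - 1*(-6) = -995 + 6 = -989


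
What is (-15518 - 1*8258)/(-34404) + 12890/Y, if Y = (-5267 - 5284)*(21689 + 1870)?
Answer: 492465070202/712653082803 ≈ 0.69103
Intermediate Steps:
Y = -248571009 (Y = -10551*23559 = -248571009)
(-15518 - 1*8258)/(-34404) + 12890/Y = (-15518 - 1*8258)/(-34404) + 12890/(-248571009) = (-15518 - 8258)*(-1/34404) + 12890*(-1/248571009) = -23776*(-1/34404) - 12890/248571009 = 5944/8601 - 12890/248571009 = 492465070202/712653082803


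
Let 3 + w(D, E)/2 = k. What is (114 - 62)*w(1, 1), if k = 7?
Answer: 416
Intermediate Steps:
w(D, E) = 8 (w(D, E) = -6 + 2*7 = -6 + 14 = 8)
(114 - 62)*w(1, 1) = (114 - 62)*8 = 52*8 = 416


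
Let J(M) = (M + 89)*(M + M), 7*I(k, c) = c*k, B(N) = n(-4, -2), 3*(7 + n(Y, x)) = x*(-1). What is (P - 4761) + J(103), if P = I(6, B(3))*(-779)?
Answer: 273139/7 ≈ 39020.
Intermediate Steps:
n(Y, x) = -7 - x/3 (n(Y, x) = -7 + (x*(-1))/3 = -7 + (-x)/3 = -7 - x/3)
B(N) = -19/3 (B(N) = -7 - 1/3*(-2) = -7 + 2/3 = -19/3)
I(k, c) = c*k/7 (I(k, c) = (c*k)/7 = c*k/7)
P = 29602/7 (P = ((1/7)*(-19/3)*6)*(-779) = -38/7*(-779) = 29602/7 ≈ 4228.9)
J(M) = 2*M*(89 + M) (J(M) = (89 + M)*(2*M) = 2*M*(89 + M))
(P - 4761) + J(103) = (29602/7 - 4761) + 2*103*(89 + 103) = -3725/7 + 2*103*192 = -3725/7 + 39552 = 273139/7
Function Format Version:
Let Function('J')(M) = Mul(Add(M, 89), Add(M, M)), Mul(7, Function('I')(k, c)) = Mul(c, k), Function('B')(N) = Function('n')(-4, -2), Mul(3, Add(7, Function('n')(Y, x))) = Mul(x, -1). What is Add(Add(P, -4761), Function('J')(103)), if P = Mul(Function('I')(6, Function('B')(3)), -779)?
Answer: Rational(273139, 7) ≈ 39020.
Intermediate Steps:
Function('n')(Y, x) = Add(-7, Mul(Rational(-1, 3), x)) (Function('n')(Y, x) = Add(-7, Mul(Rational(1, 3), Mul(x, -1))) = Add(-7, Mul(Rational(1, 3), Mul(-1, x))) = Add(-7, Mul(Rational(-1, 3), x)))
Function('B')(N) = Rational(-19, 3) (Function('B')(N) = Add(-7, Mul(Rational(-1, 3), -2)) = Add(-7, Rational(2, 3)) = Rational(-19, 3))
Function('I')(k, c) = Mul(Rational(1, 7), c, k) (Function('I')(k, c) = Mul(Rational(1, 7), Mul(c, k)) = Mul(Rational(1, 7), c, k))
P = Rational(29602, 7) (P = Mul(Mul(Rational(1, 7), Rational(-19, 3), 6), -779) = Mul(Rational(-38, 7), -779) = Rational(29602, 7) ≈ 4228.9)
Function('J')(M) = Mul(2, M, Add(89, M)) (Function('J')(M) = Mul(Add(89, M), Mul(2, M)) = Mul(2, M, Add(89, M)))
Add(Add(P, -4761), Function('J')(103)) = Add(Add(Rational(29602, 7), -4761), Mul(2, 103, Add(89, 103))) = Add(Rational(-3725, 7), Mul(2, 103, 192)) = Add(Rational(-3725, 7), 39552) = Rational(273139, 7)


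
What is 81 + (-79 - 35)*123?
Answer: -13941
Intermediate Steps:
81 + (-79 - 35)*123 = 81 - 114*123 = 81 - 14022 = -13941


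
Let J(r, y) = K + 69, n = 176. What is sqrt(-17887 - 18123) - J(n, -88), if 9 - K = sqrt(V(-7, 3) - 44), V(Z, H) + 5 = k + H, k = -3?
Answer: -78 + 7*I + I*sqrt(36010) ≈ -78.0 + 196.76*I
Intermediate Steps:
V(Z, H) = -8 + H (V(Z, H) = -5 + (-3 + H) = -8 + H)
K = 9 - 7*I (K = 9 - sqrt((-8 + 3) - 44) = 9 - sqrt(-5 - 44) = 9 - sqrt(-49) = 9 - 7*I ≈ 9.0 - 7.0*I)
J(r, y) = 78 - 7*I (J(r, y) = (9 - 7*I) + 69 = 78 - 7*I)
sqrt(-17887 - 18123) - J(n, -88) = sqrt(-17887 - 18123) - (78 - 7*I) = sqrt(-36010) + (-78 + 7*I) = I*sqrt(36010) + (-78 + 7*I) = -78 + 7*I + I*sqrt(36010)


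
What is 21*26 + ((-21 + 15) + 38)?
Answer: 578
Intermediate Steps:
21*26 + ((-21 + 15) + 38) = 546 + (-6 + 38) = 546 + 32 = 578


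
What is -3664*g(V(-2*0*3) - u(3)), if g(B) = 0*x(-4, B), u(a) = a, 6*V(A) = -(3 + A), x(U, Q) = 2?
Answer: 0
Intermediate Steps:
V(A) = -½ - A/6 (V(A) = (-(3 + A))/6 = (-3 - A)/6 = -½ - A/6)
g(B) = 0 (g(B) = 0*2 = 0)
-3664*g(V(-2*0*3) - u(3)) = -3664*0 = 0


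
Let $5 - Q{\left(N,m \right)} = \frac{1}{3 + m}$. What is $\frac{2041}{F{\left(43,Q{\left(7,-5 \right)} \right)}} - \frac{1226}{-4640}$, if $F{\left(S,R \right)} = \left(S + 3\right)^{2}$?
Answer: $\frac{1508057}{1227280} \approx 1.2288$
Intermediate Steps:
$Q{\left(N,m \right)} = 5 - \frac{1}{3 + m}$
$F{\left(S,R \right)} = \left(3 + S\right)^{2}$
$\frac{2041}{F{\left(43,Q{\left(7,-5 \right)} \right)}} - \frac{1226}{-4640} = \frac{2041}{\left(3 + 43\right)^{2}} - \frac{1226}{-4640} = \frac{2041}{46^{2}} - - \frac{613}{2320} = \frac{2041}{2116} + \frac{613}{2320} = \frac{1508057}{1227280}$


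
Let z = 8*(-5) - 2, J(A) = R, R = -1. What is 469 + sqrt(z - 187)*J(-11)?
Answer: 469 - I*sqrt(229) ≈ 469.0 - 15.133*I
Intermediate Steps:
J(A) = -1
z = -42 (z = -40 - 2 = -42)
469 + sqrt(z - 187)*J(-11) = 469 + sqrt(-42 - 187)*(-1) = 469 + sqrt(-229)*(-1) = 469 + (I*sqrt(229))*(-1) = 469 - I*sqrt(229)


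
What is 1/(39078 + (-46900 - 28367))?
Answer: -1/36189 ≈ -2.7633e-5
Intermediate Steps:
1/(39078 + (-46900 - 28367)) = 1/(39078 - 75267) = 1/(-36189) = -1/36189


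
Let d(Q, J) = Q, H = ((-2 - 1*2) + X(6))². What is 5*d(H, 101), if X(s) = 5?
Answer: 5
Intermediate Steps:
H = 1 (H = ((-2 - 1*2) + 5)² = ((-2 - 2) + 5)² = (-4 + 5)² = 1² = 1)
5*d(H, 101) = 5*1 = 5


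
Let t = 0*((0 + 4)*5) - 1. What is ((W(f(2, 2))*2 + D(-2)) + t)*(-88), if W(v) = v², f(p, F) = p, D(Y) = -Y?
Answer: -792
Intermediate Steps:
t = -1 (t = 0*(4*5) - 1 = 0*20 - 1 = 0 - 1 = -1)
((W(f(2, 2))*2 + D(-2)) + t)*(-88) = ((2²*2 - 1*(-2)) - 1)*(-88) = ((4*2 + 2) - 1)*(-88) = ((8 + 2) - 1)*(-88) = (10 - 1)*(-88) = 9*(-88) = -792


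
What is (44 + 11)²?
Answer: 3025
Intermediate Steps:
(44 + 11)² = 55² = 3025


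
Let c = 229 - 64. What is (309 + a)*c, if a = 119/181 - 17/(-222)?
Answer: 684515315/13394 ≈ 51106.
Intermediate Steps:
a = 29495/40182 (a = 119*(1/181) - 17*(-1/222) = 119/181 + 17/222 = 29495/40182 ≈ 0.73404)
c = 165
(309 + a)*c = (309 + 29495/40182)*165 = (12445733/40182)*165 = 684515315/13394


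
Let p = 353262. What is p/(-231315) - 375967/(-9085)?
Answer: 797689727/20014255 ≈ 39.856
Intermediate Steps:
p/(-231315) - 375967/(-9085) = 353262/(-231315) - 375967/(-9085) = 353262*(-1/231315) - 375967*(-1/9085) = -16822/11015 + 375967/9085 = 797689727/20014255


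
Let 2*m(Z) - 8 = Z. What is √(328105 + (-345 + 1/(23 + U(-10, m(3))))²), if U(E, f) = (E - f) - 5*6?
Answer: 11*√7483474/45 ≈ 668.70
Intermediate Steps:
m(Z) = 4 + Z/2
U(E, f) = -30 + E - f (U(E, f) = (E - f) - 30 = -30 + E - f)
√(328105 + (-345 + 1/(23 + U(-10, m(3))))²) = √(328105 + (-345 + 1/(23 + (-30 - 10 - (4 + (½)*3))))²) = √(328105 + (-345 + 1/(23 + (-30 - 10 - (4 + 3/2))))²) = √(328105 + (-345 + 1/(23 + (-30 - 10 - 1*11/2)))²) = √(328105 + (-345 + 1/(23 + (-30 - 10 - 11/2)))²) = √(328105 + (-345 + 1/(23 - 91/2))²) = √(328105 + (-345 + 1/(-45/2))²) = √(328105 + (-345 - 2/45)²) = √(328105 + (-15527/45)²) = √(328105 + 241087729/2025) = √(905500354/2025) = 11*√7483474/45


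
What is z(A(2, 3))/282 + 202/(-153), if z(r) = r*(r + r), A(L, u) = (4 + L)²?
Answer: 56602/7191 ≈ 7.8712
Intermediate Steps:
z(r) = 2*r² (z(r) = r*(2*r) = 2*r²)
z(A(2, 3))/282 + 202/(-153) = (2*((4 + 2)²)²)/282 + 202/(-153) = (2*(6²)²)*(1/282) + 202*(-1/153) = (2*36²)*(1/282) - 202/153 = (2*1296)*(1/282) - 202/153 = 2592*(1/282) - 202/153 = 432/47 - 202/153 = 56602/7191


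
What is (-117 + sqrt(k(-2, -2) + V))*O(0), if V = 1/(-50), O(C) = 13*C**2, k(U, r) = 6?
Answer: 0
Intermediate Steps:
V = -1/50 ≈ -0.020000
(-117 + sqrt(k(-2, -2) + V))*O(0) = (-117 + sqrt(6 - 1/50))*(13*0**2) = (-117 + sqrt(299/50))*(13*0) = (-117 + sqrt(598)/10)*0 = 0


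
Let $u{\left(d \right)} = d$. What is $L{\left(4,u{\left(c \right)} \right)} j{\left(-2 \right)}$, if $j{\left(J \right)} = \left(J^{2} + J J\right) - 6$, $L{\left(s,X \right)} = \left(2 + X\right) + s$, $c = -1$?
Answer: $10$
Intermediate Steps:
$L{\left(s,X \right)} = 2 + X + s$
$j{\left(J \right)} = -6 + 2 J^{2}$ ($j{\left(J \right)} = \left(J^{2} + J^{2}\right) - 6 = 2 J^{2} - 6 = -6 + 2 J^{2}$)
$L{\left(4,u{\left(c \right)} \right)} j{\left(-2 \right)} = \left(2 - 1 + 4\right) \left(-6 + 2 \left(-2\right)^{2}\right) = 5 \left(-6 + 2 \cdot 4\right) = 5 \left(-6 + 8\right) = 5 \cdot 2 = 10$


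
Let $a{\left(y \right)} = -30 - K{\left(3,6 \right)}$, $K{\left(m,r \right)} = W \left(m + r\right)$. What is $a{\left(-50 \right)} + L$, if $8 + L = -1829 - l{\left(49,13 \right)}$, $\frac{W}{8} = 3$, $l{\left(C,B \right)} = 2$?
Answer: $-2085$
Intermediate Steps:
$W = 24$ ($W = 8 \cdot 3 = 24$)
$K{\left(m,r \right)} = 24 m + 24 r$ ($K{\left(m,r \right)} = 24 \left(m + r\right) = 24 m + 24 r$)
$a{\left(y \right)} = -246$ ($a{\left(y \right)} = -30 - \left(24 \cdot 3 + 24 \cdot 6\right) = -30 - \left(72 + 144\right) = -30 - 216 = -246$)
$L = -1839$ ($L = -8 - 1831 = -1839$)
$a{\left(-50 \right)} + L = -246 - 1839 = -2085$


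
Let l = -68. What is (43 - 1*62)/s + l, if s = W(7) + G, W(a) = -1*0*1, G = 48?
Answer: -3283/48 ≈ -68.396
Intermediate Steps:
W(a) = 0 (W(a) = 0*1 = 0)
s = 48 (s = 0 + 48 = 48)
(43 - 1*62)/s + l = (43 - 1*62)/48 - 68 = (43 - 62)*(1/48) - 68 = -19*1/48 - 68 = -19/48 - 68 = -3283/48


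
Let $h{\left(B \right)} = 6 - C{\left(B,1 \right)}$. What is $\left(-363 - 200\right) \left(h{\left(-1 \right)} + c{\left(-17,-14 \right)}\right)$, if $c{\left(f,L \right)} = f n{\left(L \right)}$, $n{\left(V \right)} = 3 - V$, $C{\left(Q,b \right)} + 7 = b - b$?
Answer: $155388$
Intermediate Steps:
$C{\left(Q,b \right)} = -7$ ($C{\left(Q,b \right)} = -7 + \left(b - b\right) = -7 + 0 = -7$)
$c{\left(f,L \right)} = f \left(3 - L\right)$
$h{\left(B \right)} = 13$ ($h{\left(B \right)} = 6 - -7 = 6 + 7 = 13$)
$\left(-363 - 200\right) \left(h{\left(-1 \right)} + c{\left(-17,-14 \right)}\right) = \left(-363 - 200\right) \left(13 - 17 \left(3 - -14\right)\right) = - 563 \left(13 - 17 \left(3 + 14\right)\right) = - 563 \left(13 - 289\right) = \left(-563\right) \left(-276\right) = 155388$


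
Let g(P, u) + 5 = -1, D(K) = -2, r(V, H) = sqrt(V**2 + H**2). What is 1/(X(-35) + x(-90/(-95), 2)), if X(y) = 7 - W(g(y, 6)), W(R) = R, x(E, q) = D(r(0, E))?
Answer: 1/11 ≈ 0.090909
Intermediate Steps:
r(V, H) = sqrt(H**2 + V**2)
g(P, u) = -6 (g(P, u) = -5 - 1 = -6)
x(E, q) = -2
X(y) = 13 (X(y) = 7 - 1*(-6) = 7 + 6 = 13)
1/(X(-35) + x(-90/(-95), 2)) = 1/(13 - 2) = 1/11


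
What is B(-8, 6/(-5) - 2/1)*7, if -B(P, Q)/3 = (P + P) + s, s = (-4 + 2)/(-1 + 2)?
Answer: 378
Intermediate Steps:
s = -2 (s = -2/1 = -2*1 = -2)
B(P, Q) = 6 - 6*P (B(P, Q) = -3*((P + P) - 2) = -3*(2*P - 2) = -3*(-2 + 2*P) = 6 - 6*P)
B(-8, 6/(-5) - 2/1)*7 = (6 - 6*(-8))*7 = (6 + 48)*7 = 54*7 = 378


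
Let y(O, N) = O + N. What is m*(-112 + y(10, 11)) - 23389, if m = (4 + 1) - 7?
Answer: -23207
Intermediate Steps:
y(O, N) = N + O
m = -2 (m = 5 - 7 = -2)
m*(-112 + y(10, 11)) - 23389 = -2*(-112 + (11 + 10)) - 23389 = -2*(-112 + 21) - 23389 = -2*(-91) - 23389 = 182 - 23389 = -23207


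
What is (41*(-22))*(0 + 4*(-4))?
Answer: 14432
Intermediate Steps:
(41*(-22))*(0 + 4*(-4)) = -902*(0 - 16) = -902*(-16) = 14432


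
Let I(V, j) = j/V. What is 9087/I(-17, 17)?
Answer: -9087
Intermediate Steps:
9087/I(-17, 17) = 9087/((17/(-17))) = 9087/((17*(-1/17))) = 9087/(-1) = 9087*(-1) = -9087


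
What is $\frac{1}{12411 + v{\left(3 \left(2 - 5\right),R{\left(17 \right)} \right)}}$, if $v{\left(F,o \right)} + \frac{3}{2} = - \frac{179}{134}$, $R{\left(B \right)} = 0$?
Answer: $\frac{67}{831347} \approx 8.0592 \cdot 10^{-5}$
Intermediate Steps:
$v{\left(F,o \right)} = - \frac{190}{67}$ ($v{\left(F,o \right)} = - \frac{3}{2} - \frac{179}{134} = - \frac{190}{67}$)
$\frac{1}{12411 + v{\left(3 \left(2 - 5\right),R{\left(17 \right)} \right)}} = \frac{1}{12411 - \frac{190}{67}} = \frac{1}{\frac{831347}{67}} = \frac{67}{831347}$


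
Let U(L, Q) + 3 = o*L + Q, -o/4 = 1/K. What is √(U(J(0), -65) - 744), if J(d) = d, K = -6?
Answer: 2*I*√203 ≈ 28.496*I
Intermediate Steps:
o = ⅔ (o = -4/(-6) = -4*(-⅙) = ⅔ ≈ 0.66667)
U(L, Q) = -3 + Q + 2*L/3 (U(L, Q) = -3 + (2*L/3 + Q) = -3 + (Q + 2*L/3) = -3 + Q + 2*L/3)
√(U(J(0), -65) - 744) = √((-3 - 65 + (⅔)*0) - 744) = √((-3 - 65 + 0) - 744) = √(-68 - 744) = √(-812) = 2*I*√203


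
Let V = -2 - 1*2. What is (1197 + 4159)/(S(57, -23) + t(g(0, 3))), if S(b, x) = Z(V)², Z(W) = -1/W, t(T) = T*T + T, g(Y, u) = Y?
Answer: 85696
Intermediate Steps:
V = -4 (V = -2 - 2 = -4)
t(T) = T + T² (t(T) = T² + T = T + T²)
S(b, x) = 1/16 (S(b, x) = (-1/(-4))² = (-1*(-¼))² = (¼)² = 1/16)
(1197 + 4159)/(S(57, -23) + t(g(0, 3))) = (1197 + 4159)/(1/16 + 0*(1 + 0)) = 5356/(1/16 + 0*1) = 5356/(1/16 + 0) = 5356/(1/16) = 5356*16 = 85696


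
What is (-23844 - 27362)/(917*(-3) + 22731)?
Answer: -25603/9990 ≈ -2.5629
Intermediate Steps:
(-23844 - 27362)/(917*(-3) + 22731) = -51206/(-2751 + 22731) = -51206/19980 = -51206*1/19980 = -25603/9990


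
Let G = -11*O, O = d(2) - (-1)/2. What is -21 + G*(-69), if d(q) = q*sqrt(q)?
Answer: 717/2 + 1518*sqrt(2) ≈ 2505.3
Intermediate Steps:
d(q) = q**(3/2)
O = 1/2 + 2*sqrt(2) (O = 2**(3/2) - (-1)/2 = 2*sqrt(2) - (-1)/2 = 2*sqrt(2) - 1*(-1/2) = 2*sqrt(2) + 1/2 = 1/2 + 2*sqrt(2) ≈ 3.3284)
G = -11/2 - 22*sqrt(2) (G = -11*(1/2 + 2*sqrt(2)) = -11/2 - 22*sqrt(2) ≈ -36.613)
-21 + G*(-69) = -21 + (-11/2 - 22*sqrt(2))*(-69) = -21 + (759/2 + 1518*sqrt(2)) = 717/2 + 1518*sqrt(2)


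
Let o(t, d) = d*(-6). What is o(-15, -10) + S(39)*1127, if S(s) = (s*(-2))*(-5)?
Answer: 439590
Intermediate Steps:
S(s) = 10*s (S(s) = -2*s*(-5) = 10*s)
o(t, d) = -6*d
o(-15, -10) + S(39)*1127 = -6*(-10) + (10*39)*1127 = 60 + 390*1127 = 60 + 439530 = 439590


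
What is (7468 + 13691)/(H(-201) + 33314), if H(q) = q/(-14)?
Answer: 296226/466597 ≈ 0.63486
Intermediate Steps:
H(q) = -q/14 (H(q) = q*(-1/14) = -q/14)
(7468 + 13691)/(H(-201) + 33314) = (7468 + 13691)/(-1/14*(-201) + 33314) = 21159/(201/14 + 33314) = 21159/(466597/14) = 21159*(14/466597) = 296226/466597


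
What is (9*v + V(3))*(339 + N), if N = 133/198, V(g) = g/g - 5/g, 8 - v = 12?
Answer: -336275/27 ≈ -12455.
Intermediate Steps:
v = -4 (v = 8 - 1*12 = 8 - 12 = -4)
V(g) = 1 - 5/g
N = 133/198 (N = 133*(1/198) = 133/198 ≈ 0.67172)
(9*v + V(3))*(339 + N) = (9*(-4) + (-5 + 3)/3)*(339 + 133/198) = (-36 + (⅓)*(-2))*(67255/198) = (-36 - ⅔)*(67255/198) = -110/3*67255/198 = -336275/27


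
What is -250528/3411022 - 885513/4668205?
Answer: -2095010193263/7961674977755 ≈ -0.26314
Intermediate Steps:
-250528/3411022 - 885513/4668205 = -250528*1/3411022 - 885513*1/4668205 = -125264/1705511 - 885513/4668205 = -2095010193263/7961674977755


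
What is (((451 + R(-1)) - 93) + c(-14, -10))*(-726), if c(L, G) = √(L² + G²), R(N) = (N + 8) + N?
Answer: -264264 - 1452*√74 ≈ -2.7675e+5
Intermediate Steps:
R(N) = 8 + 2*N (R(N) = (8 + N) + N = 8 + 2*N)
c(L, G) = √(G² + L²)
(((451 + R(-1)) - 93) + c(-14, -10))*(-726) = (((451 + (8 + 2*(-1))) - 93) + √((-10)² + (-14)²))*(-726) = (((451 + (8 - 2)) - 93) + √(100 + 196))*(-726) = (((451 + 6) - 93) + √296)*(-726) = ((457 - 93) + 2*√74)*(-726) = (364 + 2*√74)*(-726) = -264264 - 1452*√74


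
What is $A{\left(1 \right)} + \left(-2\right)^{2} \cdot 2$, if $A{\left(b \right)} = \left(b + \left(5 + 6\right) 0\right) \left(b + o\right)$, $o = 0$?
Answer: $9$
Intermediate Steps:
$A{\left(b \right)} = b^{2}$ ($A{\left(b \right)} = \left(b + \left(5 + 6\right) 0\right) \left(b + 0\right) = \left(b + 11 \cdot 0\right) b = \left(b + 0\right) b = b b = b^{2}$)
$A{\left(1 \right)} + \left(-2\right)^{2} \cdot 2 = 1^{2} + \left(-2\right)^{2} \cdot 2 = 1 + 4 \cdot 2 = 1 + 8 = 9$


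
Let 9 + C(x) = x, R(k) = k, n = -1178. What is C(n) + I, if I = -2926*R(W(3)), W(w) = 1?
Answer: -4113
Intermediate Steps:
C(x) = -9 + x
I = -2926 (I = -2926*1 = -2926)
C(n) + I = (-9 - 1178) - 2926 = -1187 - 2926 = -4113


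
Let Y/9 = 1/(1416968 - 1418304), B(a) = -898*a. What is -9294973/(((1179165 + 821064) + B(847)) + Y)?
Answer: -12418083928/1656136319 ≈ -7.4982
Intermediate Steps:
Y = -9/1336 (Y = 9/(1416968 - 1418304) = 9/(-1336) = 9*(-1/1336) = -9/1336 ≈ -0.0067365)
-9294973/(((1179165 + 821064) + B(847)) + Y) = -9294973/(((1179165 + 821064) - 898*847) - 9/1336) = -9294973/((2000229 - 760606) - 9/1336) = -9294973/(1239623 - 9/1336) = -9294973/1656136319/1336 = -9294973*1336/1656136319 = -12418083928/1656136319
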